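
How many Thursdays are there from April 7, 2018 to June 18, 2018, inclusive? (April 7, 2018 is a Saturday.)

April 7, 2018 is a Saturday; the first Thursday on or after it is April 12, 2018 (5 days later).
From April 12, 2018 to June 18, 2018: 18 + 31 + 18 = 67 days (rest of April, May, June).
67 ÷ 7 = 9 full weeks with remainder 4, so 9 more Thursdays after the first → 10.

10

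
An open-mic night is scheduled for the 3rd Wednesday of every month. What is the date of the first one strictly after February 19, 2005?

February 2005 starts on a Tuesday; its first Wednesday is the 2nd, so the 3rd Wednesday is the 16th — February 16, 2005.
That is not after February 19, 2005, so look at March 2005.
March 2005 starts on a Tuesday; its first Wednesday is the 2nd, so the 3rd Wednesday is the 16th — March 16, 2005.

March 16, 2005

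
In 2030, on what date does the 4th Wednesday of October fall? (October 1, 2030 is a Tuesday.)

2030-10-23

October 2030 begins on a Tuesday, so the first Wednesday is October 2 (1 day later).
The 4th Wednesday is 3 weeks later: 2 + 21 = 23.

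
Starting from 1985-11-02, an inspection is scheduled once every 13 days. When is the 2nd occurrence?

1985-11-15

The 2nd occurrence is 1 interval after the first: 1 × 13 = 13 days after 1985-11-02.
13 days later is 1985-11-15.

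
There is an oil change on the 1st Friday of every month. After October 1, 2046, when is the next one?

October 2046 starts on a Monday, so its 1st Friday is October 5, 2046 (4 days in).
October 5, 2046 is after October 1, 2046, so that is the next one.

October 5, 2046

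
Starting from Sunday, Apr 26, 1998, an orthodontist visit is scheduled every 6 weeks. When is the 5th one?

Oct 11, 1998

The 5th occurrence is 4 intervals after the first: 4 × 42 = 168 days after Apr 26, 1998.
Apr has 30 days — 4 days to the end of Apr leaves 164.
May has 31 days (133 left).
Jun has 30 days (103 left).
Jul has 31 days (72 left).
Aug has 31 days (41 left).
Sep has 30 days (11 left).
11 days into Oct → Oct 11, 1998.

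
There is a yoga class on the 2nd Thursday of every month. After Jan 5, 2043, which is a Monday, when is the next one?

Jan 8, 2043

Jan 2043 starts on a Thursday; its first Thursday is the 1st, so the 2nd Thursday is the 8th — Jan 8, 2043.
Jan 8, 2043 is after Jan 5, 2043, so that is the next one.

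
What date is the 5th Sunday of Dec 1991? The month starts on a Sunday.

Dec 29, 1991

Dec 1991 begins on a Sunday, so the first Sunday is Dec 1.
The 5th Sunday is 4 weeks later: 1 + 28 = 29.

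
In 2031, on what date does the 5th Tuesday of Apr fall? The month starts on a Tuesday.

Apr 2031 begins on a Tuesday, so the first Tuesday is Apr 1.
The 5th Tuesday is 4 weeks later: 1 + 28 = 29.

Apr 29, 2031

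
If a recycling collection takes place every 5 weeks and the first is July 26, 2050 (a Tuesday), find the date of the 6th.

January 17, 2051

The 6th occurrence is 5 intervals after the first: 5 × 35 = 175 days after July 26, 2050.
July has 31 days — 5 days to the end of July leaves 170.
August has 31 days (139 left).
September has 30 days (109 left).
October has 31 days (78 left).
November has 30 days (48 left).
December has 31 days (17 left).
17 days into January → January 17, 2051.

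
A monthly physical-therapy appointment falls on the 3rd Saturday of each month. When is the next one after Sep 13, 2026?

Sep 2026 starts on a Tuesday; its first Saturday is the 5th, so the 3rd Saturday is the 19th — Sep 19, 2026.
Sep 19, 2026 is after Sep 13, 2026, so that is the next one.

Sep 19, 2026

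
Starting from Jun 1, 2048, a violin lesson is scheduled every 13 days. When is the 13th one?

Nov 4, 2048

The 13th occurrence is 12 intervals after the first: 12 × 13 = 156 days after Jun 1, 2048.
Jun has 30 days — 29 days to the end of Jun leaves 127.
Jul has 31 days (96 left).
Aug has 31 days (65 left).
Sep has 30 days (35 left).
Oct has 31 days (4 left).
4 days into Nov → Nov 4, 2048.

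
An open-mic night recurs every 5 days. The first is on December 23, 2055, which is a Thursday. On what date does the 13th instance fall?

The 13th occurrence is 12 intervals after the first: 12 × 5 = 60 days after December 23, 2055.
December has 31 days — 8 days to the end of December leaves 52.
January has 31 days (21 left).
21 days into February → February 21, 2056.

February 21, 2056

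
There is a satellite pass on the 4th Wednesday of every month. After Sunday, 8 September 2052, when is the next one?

September 2052 starts on a Sunday; its first Wednesday is the 4th, so the 4th Wednesday is the 25th — 25 September 2052.
25 September 2052 is after 8 September 2052, so that is the next one.

25 September 2052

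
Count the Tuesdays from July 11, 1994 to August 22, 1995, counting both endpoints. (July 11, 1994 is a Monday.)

July 11, 1994 is a Monday; the first Tuesday on or after it is July 12, 1994 (1 day later).
From July 12, 1994 to August 22, 1995: 172 + 234 = 406 days (rest of 1994, to August 22, 1995 in 1995).
406 ÷ 7 = 58 full weeks with remainder 0, so 58 more Tuesdays after the first → 59.

59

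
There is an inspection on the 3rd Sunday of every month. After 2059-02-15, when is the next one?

2059-02-16

February 2059 starts on a Saturday; its first Sunday is the 2nd, so the 3rd Sunday is the 16th — 2059-02-16.
2059-02-16 is after 2059-02-15, so that is the next one.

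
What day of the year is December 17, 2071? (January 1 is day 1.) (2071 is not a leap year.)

351

Days in months before December: 31 + 28 + 31 + 30 + 31 + 30 + 31 + 31 + 30 + 31 + 30 = 334.
Plus 17 days into December → day 351.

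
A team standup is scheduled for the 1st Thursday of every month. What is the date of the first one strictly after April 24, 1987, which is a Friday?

April 1987 starts on a Wednesday, so its 1st Thursday is April 2, 1987 (1 day in).
That is not after April 24, 1987, so look at May 1987.
May 1987 starts on a Friday, so its 1st Thursday is May 7, 1987 (6 days in).

May 7, 1987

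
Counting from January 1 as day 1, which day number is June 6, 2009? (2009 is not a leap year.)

Days in months before June: 31 + 28 + 31 + 30 + 31 = 151.
Plus 6 days into June → day 157.

157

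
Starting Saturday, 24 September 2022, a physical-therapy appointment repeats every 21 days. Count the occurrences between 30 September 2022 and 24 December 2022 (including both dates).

4

Occurrences land 21·i days after 24 September 2022 for i = 0, 1, 2, …
30 September 2022 is 6 days after the start; 6 ÷ 21 = 0 remainder 6; since the remainder is 6, round up to i = 1. First occurrence in the window: #2 on 15 October 2022 (1×21 = 21 days in).
24 December 2022 is 91 days after the start; 91 ÷ 21 = 4 remainder 7. Last occurrence in the window: #5 on 17 December 2022.
Occurrences #2 through #5: 4 in total.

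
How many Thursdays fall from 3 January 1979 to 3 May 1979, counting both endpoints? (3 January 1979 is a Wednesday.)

18

3 January 1979 is a Wednesday; the first Thursday on or after it is 4 January 1979 (1 day later).
From 4 January 1979 to 3 May 1979: 27 + 28 + 31 + 30 + 3 = 119 days (rest of January, February, March, April, May).
119 ÷ 7 = 17 full weeks with remainder 0, so 17 more Thursdays after the first → 18.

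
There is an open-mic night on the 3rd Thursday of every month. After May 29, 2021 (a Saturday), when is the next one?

June 17, 2021

May 2021 starts on a Saturday; its first Thursday is the 6th, so the 3rd Thursday is the 20th — May 20, 2021.
That is not after May 29, 2021, so look at June 2021.
June 2021 starts on a Tuesday; its first Thursday is the 3rd, so the 3rd Thursday is the 17th — June 17, 2021.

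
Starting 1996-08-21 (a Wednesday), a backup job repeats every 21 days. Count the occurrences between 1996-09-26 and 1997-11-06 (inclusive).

Occurrences land 21·i days after 1996-08-21 for i = 0, 1, 2, …
1996-09-26 is 36 days after the start; 36 ÷ 21 = 1 remainder 15; since the remainder is 15, round up to i = 2. First occurrence in the window: #3 on 1996-10-02 (2×21 = 42 days in).
1997-11-06 is 442 days after the start; 442 ÷ 21 = 21 remainder 1. Last occurrence in the window: #22 on 1997-11-05.
Occurrences #3 through #22: 20 in total.

20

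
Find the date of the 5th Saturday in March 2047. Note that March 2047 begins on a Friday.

March 2047 begins on a Friday, so the first Saturday is March 2 (1 day later).
The 5th Saturday is 4 weeks later: 2 + 28 = 30.

2047-03-30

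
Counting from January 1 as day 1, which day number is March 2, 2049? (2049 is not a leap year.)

Days in months before March: 31 + 28 = 59.
Plus 2 days into March → day 61.

61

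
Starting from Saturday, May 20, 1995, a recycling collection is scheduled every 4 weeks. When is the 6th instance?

The 6th occurrence is 5 intervals after the first: 5 × 28 = 140 days after May 20, 1995.
May has 31 days — 11 days to the end of May leaves 129.
Jun has 30 days (99 left).
Jul has 31 days (68 left).
Aug has 31 days (37 left).
Sep has 30 days (7 left).
7 days into Oct → Oct 7, 1995.

Oct 7, 1995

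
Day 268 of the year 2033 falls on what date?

25 September 2033

January has 31 days (268 − 31 = 237 remain).
February has 28 days (237 − 28 = 209 remain).
March has 31 days (209 − 31 = 178 remain).
April has 30 days (178 − 30 = 148 remain).
May has 31 days (148 − 31 = 117 remain).
June has 30 days (117 − 30 = 87 remain).
July has 31 days (87 − 31 = 56 remain).
August has 31 days (56 − 31 = 25 remain).
25 into September → September 25.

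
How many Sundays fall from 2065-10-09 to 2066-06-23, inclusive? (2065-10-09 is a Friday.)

2065-10-09 is a Friday; the first Sunday on or after it is 2065-10-11 (2 days later).
From 2065-10-11 to 2066-06-23: 20 + 30 + 31 + 31 + 28 + 31 + 30 + 31 + 23 = 255 days (rest of October, November, December, January, February, March, April, May, June).
255 ÷ 7 = 36 full weeks with remainder 3, so 36 more Sundays after the first → 37.

37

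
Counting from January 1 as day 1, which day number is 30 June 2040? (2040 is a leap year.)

Days in months before June: 31 + 29 + 31 + 30 + 31 = 152.
Plus 30 days into June → day 182.

182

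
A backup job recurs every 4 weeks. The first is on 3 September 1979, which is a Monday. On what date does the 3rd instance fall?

The 3rd occurrence is 2 intervals after the first: 2 × 28 = 56 days after 3 September 1979.
September has 30 days — 27 days to the end of September leaves 29.
29 days into October → 29 October 1979.

29 October 1979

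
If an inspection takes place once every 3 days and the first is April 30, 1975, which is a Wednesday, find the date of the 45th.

The 45th occurrence is 44 intervals after the first: 44 × 3 = 132 days after April 30, 1975.
April has 30 days — 0 days to the end of April leaves 132.
May has 31 days (101 left).
June has 30 days (71 left).
July has 31 days (40 left).
August has 31 days (9 left).
9 days into September → September 9, 1975.

September 9, 1975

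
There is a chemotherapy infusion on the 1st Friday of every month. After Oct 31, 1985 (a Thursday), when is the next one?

Oct 1985 starts on a Tuesday, so its 1st Friday is Oct 4, 1985 (3 days in).
That is not after Oct 31, 1985, so look at Nov 1985.
Nov 1985 starts on a Friday, so its 1st Friday is Nov 1, 1985.

Nov 1, 1985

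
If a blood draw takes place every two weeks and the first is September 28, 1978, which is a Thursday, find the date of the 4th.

The 4th occurrence is 3 intervals after the first: 3 × 14 = 42 days after September 28, 1978.
September has 30 days — 2 days to the end of September leaves 40.
October has 31 days (9 left).
9 days into November → November 9, 1978.

November 9, 1978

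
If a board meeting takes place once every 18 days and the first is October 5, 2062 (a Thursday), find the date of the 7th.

The 7th occurrence is 6 intervals after the first: 6 × 18 = 108 days after October 5, 2062.
October has 31 days — 26 days to the end of October leaves 82.
November has 30 days (52 left).
December has 31 days (21 left).
21 days into January → January 21, 2063.

January 21, 2063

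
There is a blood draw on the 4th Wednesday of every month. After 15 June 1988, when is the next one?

June 1988 starts on a Wednesday; its first Wednesday is the 1st, so the 4th Wednesday is the 22nd — 22 June 1988.
22 June 1988 is after 15 June 1988, so that is the next one.

22 June 1988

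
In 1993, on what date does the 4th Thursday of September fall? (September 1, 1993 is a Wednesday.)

September 1993 begins on a Wednesday, so the first Thursday is September 2 (1 day later).
The 4th Thursday is 3 weeks later: 2 + 21 = 23.

23 September 1993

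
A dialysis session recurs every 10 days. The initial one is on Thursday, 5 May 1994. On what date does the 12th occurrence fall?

23 August 1994

The 12th occurrence is 11 intervals after the first: 11 × 10 = 110 days after 5 May 1994.
May has 31 days — 26 days to the end of May leaves 84.
June has 30 days (54 left).
July has 31 days (23 left).
23 days into August → 23 August 1994.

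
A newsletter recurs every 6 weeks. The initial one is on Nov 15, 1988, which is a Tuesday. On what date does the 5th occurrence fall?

The 5th occurrence is 4 intervals after the first: 4 × 42 = 168 days after Nov 15, 1988.
Nov has 30 days — 15 days to the end of Nov leaves 153.
Dec has 31 days (122 left).
Jan has 31 days (91 left).
Feb has 28 days (63 left).
Mar has 31 days (32 left).
Apr has 30 days (2 left).
2 days into May → May 2, 1989.

May 2, 1989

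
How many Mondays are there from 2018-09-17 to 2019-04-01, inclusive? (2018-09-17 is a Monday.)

29

2018-09-17 is a Monday; the first Monday on or after it is 2018-09-17.
From 2018-09-17 to 2019-04-01: 13 + 31 + 30 + 31 + 31 + 28 + 31 + 1 = 196 days (rest of September, October, November, December, January, February, March, April).
196 ÷ 7 = 28 full weeks with remainder 0, so 28 more Mondays after the first → 29.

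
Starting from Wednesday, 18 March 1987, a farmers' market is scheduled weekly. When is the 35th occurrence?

11 November 1987

The 35th occurrence is 34 intervals after the first: 34 × 7 = 238 days after 18 March 1987.
March has 31 days — 13 days to the end of March leaves 225.
April has 30 days (195 left).
May has 31 days (164 left).
June has 30 days (134 left).
July has 31 days (103 left).
August has 31 days (72 left).
September has 30 days (42 left).
October has 31 days (11 left).
11 days into November → 11 November 1987.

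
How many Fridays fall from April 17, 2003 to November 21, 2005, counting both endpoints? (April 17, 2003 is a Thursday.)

April 17, 2003 is a Thursday; the first Friday on or after it is April 18, 2003 (1 day later).
From April 18, 2003 to November 21, 2005: 257 + 366 + 325 = 948 days (rest of 2003, 2004, to November 21, 2005 in 2005).
948 ÷ 7 = 135 full weeks with remainder 3, so 135 more Fridays after the first → 136.

136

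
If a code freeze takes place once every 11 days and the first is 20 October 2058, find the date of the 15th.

23 March 2059

The 15th occurrence is 14 intervals after the first: 14 × 11 = 154 days after 20 October 2058.
October has 31 days — 11 days to the end of October leaves 143.
November has 30 days (113 left).
December has 31 days (82 left).
January has 31 days (51 left).
February has 28 days (23 left).
23 days into March → 23 March 2059.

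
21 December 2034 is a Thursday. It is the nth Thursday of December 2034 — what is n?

3rd

Day 21 falls in week ⌈21/7⌉ of the month.
Days 1–7 hold the 1st Thursday, 8–14 the 2nd, 15–21 the 3rd, 22–28 the 4th, 29–31 the 5th.
21 is in the range for the 3rd.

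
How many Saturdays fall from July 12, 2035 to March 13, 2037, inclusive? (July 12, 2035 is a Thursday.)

87

July 12, 2035 is a Thursday; the first Saturday on or after it is July 14, 2035 (2 days later).
From July 14, 2035 to March 13, 2037: 170 + 366 + 72 = 608 days (rest of 2035, 2036, to March 13, 2037 in 2037).
608 ÷ 7 = 86 full weeks with remainder 6, so 86 more Saturdays after the first → 87.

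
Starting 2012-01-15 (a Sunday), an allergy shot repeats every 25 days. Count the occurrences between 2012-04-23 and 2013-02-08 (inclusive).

Occurrences land 25·i days after 2012-01-15 for i = 0, 1, 2, …
2012-04-23 is 99 days after the start; 99 ÷ 25 = 3 remainder 24; since the remainder is 24, round up to i = 4. First occurrence in the window: #5 on 2012-04-24 (4×25 = 100 days in).
2013-02-08 is 390 days after the start; 390 ÷ 25 = 15 remainder 15. Last occurrence in the window: #16 on 2013-01-24.
Occurrences #5 through #16: 12 in total.

12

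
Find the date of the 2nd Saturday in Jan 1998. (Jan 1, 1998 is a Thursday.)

Jan 1998 begins on a Thursday, so the first Saturday is Jan 3 (2 days later).
The 2nd Saturday is 1 weeks later: 3 + 7 = 10.

Jan 10, 1998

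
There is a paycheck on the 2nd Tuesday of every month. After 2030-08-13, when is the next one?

2030-09-10

August 2030 starts on a Thursday; its first Tuesday is the 6th, so the 2nd Tuesday is the 13th — 2030-08-13.
That is not after 2030-08-13, so look at September 2030.
September 2030 starts on a Sunday; its first Tuesday is the 3rd, so the 2nd Tuesday is the 10th — 2030-09-10.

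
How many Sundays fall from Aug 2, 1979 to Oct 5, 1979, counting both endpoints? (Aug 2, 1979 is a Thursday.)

Aug 2, 1979 is a Thursday; the first Sunday on or after it is Aug 5, 1979 (3 days later).
From Aug 5, 1979 to Oct 5, 1979: 26 + 30 + 5 = 61 days (rest of Aug, Sep, Oct).
61 ÷ 7 = 8 full weeks with remainder 5, so 8 more Sundays after the first → 9.

9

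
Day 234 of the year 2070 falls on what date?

August 22, 2070

January has 31 days (234 − 31 = 203 remain).
February has 28 days (203 − 28 = 175 remain).
March has 31 days (175 − 31 = 144 remain).
April has 30 days (144 − 30 = 114 remain).
May has 31 days (114 − 31 = 83 remain).
June has 30 days (83 − 30 = 53 remain).
July has 31 days (53 − 31 = 22 remain).
22 into August → August 22.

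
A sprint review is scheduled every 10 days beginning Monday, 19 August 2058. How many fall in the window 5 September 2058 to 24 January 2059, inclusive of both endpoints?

14

Occurrences land 10·i days after 19 August 2058 for i = 0, 1, 2, …
5 September 2058 is 17 days after the start; 17 ÷ 10 = 1 remainder 7; since the remainder is 7, round up to i = 2. First occurrence in the window: #3 on 8 September 2058 (2×10 = 20 days in).
24 January 2059 is 158 days after the start; 158 ÷ 10 = 15 remainder 8. Last occurrence in the window: #16 on 16 January 2059.
Occurrences #3 through #16: 14 in total.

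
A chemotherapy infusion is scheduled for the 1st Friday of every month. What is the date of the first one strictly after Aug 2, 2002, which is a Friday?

Aug 2002 starts on a Thursday, so its 1st Friday is Aug 2, 2002 (1 day in).
That is not after Aug 2, 2002, so look at Sep 2002.
Sep 2002 starts on a Sunday, so its 1st Friday is Sep 6, 2002 (5 days in).

Sep 6, 2002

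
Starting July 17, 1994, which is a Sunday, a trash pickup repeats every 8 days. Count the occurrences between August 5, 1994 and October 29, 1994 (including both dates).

Occurrences land 8·i days after July 17, 1994 for i = 0, 1, 2, …
August 5, 1994 is 19 days after the start; 19 ÷ 8 = 2 remainder 3; since the remainder is 3, round up to i = 3. First occurrence in the window: #4 on August 10, 1994 (3×8 = 24 days in).
October 29, 1994 is 104 days after the start; 104 ÷ 8 = 13 remainder 0. Last occurrence in the window: #14 on October 29, 1994.
Occurrences #4 through #14: 11 in total.

11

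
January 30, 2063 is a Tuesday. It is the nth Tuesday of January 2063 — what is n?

5th

Day 30 falls in week ⌈30/7⌉ of the month.
Days 1–7 hold the 1st Tuesday, 8–14 the 2nd, 15–21 the 3rd, 22–28 the 4th, 29–31 the 5th.
30 is in the range for the 5th.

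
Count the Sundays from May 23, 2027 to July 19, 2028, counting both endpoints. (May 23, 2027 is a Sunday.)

May 23, 2027 is a Sunday; the first Sunday on or after it is May 23, 2027.
From May 23, 2027 to July 19, 2028: 222 + 201 = 423 days (rest of 2027, to July 19, 2028 in 2028).
423 ÷ 7 = 60 full weeks with remainder 3, so 60 more Sundays after the first → 61.

61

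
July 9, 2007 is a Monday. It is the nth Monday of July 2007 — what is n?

Day 9 falls in week ⌈9/7⌉ of the month.
Days 1–7 hold the 1st Monday, 8–14 the 2nd, 15–21 the 3rd, 22–28 the 4th, 29–31 the 5th.
9 is in the range for the 2nd.

2nd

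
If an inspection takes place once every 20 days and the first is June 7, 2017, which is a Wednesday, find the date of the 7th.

The 7th occurrence is 6 intervals after the first: 6 × 20 = 120 days after June 7, 2017.
June has 30 days — 23 days to the end of June leaves 97.
July has 31 days (66 left).
August has 31 days (35 left).
September has 30 days (5 left).
5 days into October → October 5, 2017.

October 5, 2017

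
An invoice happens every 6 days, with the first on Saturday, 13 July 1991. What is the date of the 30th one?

3 January 1992

The 30th occurrence is 29 intervals after the first: 29 × 6 = 174 days after 13 July 1991.
July has 31 days — 18 days to the end of July leaves 156.
August has 31 days (125 left).
September has 30 days (95 left).
October has 31 days (64 left).
November has 30 days (34 left).
December has 31 days (3 left).
3 days into January → 3 January 1992.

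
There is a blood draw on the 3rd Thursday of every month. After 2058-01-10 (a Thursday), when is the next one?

2058-01-17

January 2058 starts on a Tuesday; its first Thursday is the 3rd, so the 3rd Thursday is the 17th — 2058-01-17.
2058-01-17 is after 2058-01-10, so that is the next one.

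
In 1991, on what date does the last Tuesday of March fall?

1991-03-26

March 1991 begins on a Friday, so the first Tuesday is March 5 (4 days later).
March 1991 has 31 days. Adding weeks: 5, 12, 19, 26 — the last one ≤ 31 is the 26th.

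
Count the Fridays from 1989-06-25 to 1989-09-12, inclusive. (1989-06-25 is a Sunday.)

1989-06-25 is a Sunday; the first Friday on or after it is 1989-06-30 (5 days later).
From 1989-06-30 to 1989-09-12: 0 + 31 + 31 + 12 = 74 days (rest of June, July, August, September).
74 ÷ 7 = 10 full weeks with remainder 4, so 10 more Fridays after the first → 11.

11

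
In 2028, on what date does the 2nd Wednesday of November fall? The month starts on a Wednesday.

November 8, 2028

November 2028 begins on a Wednesday, so the first Wednesday is November 1.
The 2nd Wednesday is 1 weeks later: 1 + 7 = 8.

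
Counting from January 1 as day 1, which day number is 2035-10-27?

300

Days in months before October: 31 + 28 + 31 + 30 + 31 + 30 + 31 + 31 + 30 = 273.
Plus 27 days into October → day 300.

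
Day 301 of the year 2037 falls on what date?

January has 31 days (301 − 31 = 270 remain).
February has 28 days (270 − 28 = 242 remain).
March has 31 days (242 − 31 = 211 remain).
April has 30 days (211 − 30 = 181 remain).
May has 31 days (181 − 31 = 150 remain).
June has 30 days (150 − 30 = 120 remain).
July has 31 days (120 − 31 = 89 remain).
August has 31 days (89 − 31 = 58 remain).
September has 30 days (58 − 30 = 28 remain).
28 into October → October 28.

2037-10-28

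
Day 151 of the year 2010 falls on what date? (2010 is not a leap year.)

January has 31 days (151 − 31 = 120 remain).
February has 28 days (120 − 28 = 92 remain).
March has 31 days (92 − 31 = 61 remain).
April has 30 days (61 − 30 = 31 remain).
31 into May → May 31.

31 May 2010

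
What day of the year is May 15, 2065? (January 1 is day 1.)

135

Days in months before May: 31 + 28 + 31 + 30 = 120.
Plus 15 days into May → day 135.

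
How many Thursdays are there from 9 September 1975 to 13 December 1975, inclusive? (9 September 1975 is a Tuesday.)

9 September 1975 is a Tuesday; the first Thursday on or after it is 11 September 1975 (2 days later).
From 11 September 1975 to 13 December 1975: 19 + 31 + 30 + 13 = 93 days (rest of September, October, November, December).
93 ÷ 7 = 13 full weeks with remainder 2, so 13 more Thursdays after the first → 14.

14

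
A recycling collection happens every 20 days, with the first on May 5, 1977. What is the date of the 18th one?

The 18th occurrence is 17 intervals after the first: 17 × 20 = 340 days after May 5, 1977.
May has 31 days — 26 days to the end of May leaves 314.
June has 30 days (284 left).
July has 31 days (253 left).
August has 31 days (222 left).
September has 30 days (192 left).
October has 31 days (161 left).
November has 30 days (131 left).
December has 31 days (100 left).
January has 31 days (69 left).
February has 28 days (41 left).
March has 31 days (10 left).
10 days into April → April 10, 1978.

April 10, 1978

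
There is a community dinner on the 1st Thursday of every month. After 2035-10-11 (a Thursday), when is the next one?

October 2035 starts on a Monday, so its 1st Thursday is 2035-10-04 (3 days in).
That is not after 2035-10-11, so look at November 2035.
November 2035 starts on a Thursday, so its 1st Thursday is 2035-11-01.

2035-11-01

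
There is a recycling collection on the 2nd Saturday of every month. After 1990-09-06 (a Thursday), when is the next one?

1990-09-08

September 1990 starts on a Saturday; its first Saturday is the 1st, so the 2nd Saturday is the 8th — 1990-09-08.
1990-09-08 is after 1990-09-06, so that is the next one.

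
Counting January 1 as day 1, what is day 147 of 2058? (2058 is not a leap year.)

May 27, 2058

Jan has 31 days (147 − 31 = 116 remain).
Feb has 28 days (116 − 28 = 88 remain).
Mar has 31 days (88 − 31 = 57 remain).
Apr has 30 days (57 − 30 = 27 remain).
27 into May → May 27.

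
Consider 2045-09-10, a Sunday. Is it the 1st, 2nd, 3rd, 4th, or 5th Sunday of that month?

Day 10 falls in week ⌈10/7⌉ of the month.
Days 1–7 hold the 1st Sunday, 8–14 the 2nd, 15–21 the 3rd, 22–28 the 4th, 29–31 the 5th.
10 is in the range for the 2nd.

2nd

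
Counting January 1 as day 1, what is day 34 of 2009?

Feb 3, 2009

Jan has 31 days (34 − 31 = 3 remain).
3 into Feb → Feb 3.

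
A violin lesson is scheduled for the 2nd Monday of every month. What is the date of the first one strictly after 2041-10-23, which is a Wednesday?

2041-11-11

October 2041 starts on a Tuesday; its first Monday is the 7th, so the 2nd Monday is the 14th — 2041-10-14.
That is not after 2041-10-23, so look at November 2041.
November 2041 starts on a Friday; its first Monday is the 4th, so the 2nd Monday is the 11th — 2041-11-11.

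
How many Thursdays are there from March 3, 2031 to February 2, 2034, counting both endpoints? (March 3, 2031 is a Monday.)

March 3, 2031 is a Monday; the first Thursday on or after it is March 6, 2031 (3 days later).
From March 6, 2031 to February 2, 2034: 300 + 366 + 365 + 33 = 1064 days (rest of 2031, 2032, 2033, to February 2, 2034 in 2034).
1064 ÷ 7 = 152 full weeks with remainder 0, so 152 more Thursdays after the first → 153.

153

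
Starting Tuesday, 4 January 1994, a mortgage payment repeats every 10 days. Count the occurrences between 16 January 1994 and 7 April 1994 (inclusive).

8

Occurrences land 10·i days after 4 January 1994 for i = 0, 1, 2, …
16 January 1994 is 12 days after the start; 12 ÷ 10 = 1 remainder 2; since the remainder is 2, round up to i = 2. First occurrence in the window: #3 on 24 January 1994 (2×10 = 20 days in).
7 April 1994 is 93 days after the start; 93 ÷ 10 = 9 remainder 3. Last occurrence in the window: #10 on 4 April 1994.
Occurrences #3 through #10: 8 in total.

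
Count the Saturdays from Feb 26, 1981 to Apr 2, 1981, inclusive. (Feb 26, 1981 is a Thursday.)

5

Feb 26, 1981 is a Thursday; the first Saturday on or after it is Feb 28, 1981 (2 days later).
From Feb 28, 1981 to Apr 2, 1981: 0 + 31 + 2 = 33 days (rest of Feb, Mar, Apr).
33 ÷ 7 = 4 full weeks with remainder 5, so 4 more Saturdays after the first → 5.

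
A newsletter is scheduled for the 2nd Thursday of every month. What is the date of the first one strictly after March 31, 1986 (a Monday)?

March 1986 starts on a Saturday; its first Thursday is the 6th, so the 2nd Thursday is the 13th — March 13, 1986.
That is not after March 31, 1986, so look at April 1986.
April 1986 starts on a Tuesday; its first Thursday is the 3rd, so the 2nd Thursday is the 10th — April 10, 1986.

April 10, 1986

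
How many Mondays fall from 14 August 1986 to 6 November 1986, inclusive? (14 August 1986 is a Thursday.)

12

14 August 1986 is a Thursday; the first Monday on or after it is 18 August 1986 (4 days later).
From 18 August 1986 to 6 November 1986: 13 + 30 + 31 + 6 = 80 days (rest of August, September, October, November).
80 ÷ 7 = 11 full weeks with remainder 3, so 11 more Mondays after the first → 12.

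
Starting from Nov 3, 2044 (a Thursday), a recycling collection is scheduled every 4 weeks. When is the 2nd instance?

The 2nd occurrence is 1 interval after the first: 1 × 28 = 28 days after Nov 3, 2044.
Nov has 30 days — 27 days to the end of Nov leaves 1.
1 day into Dec → Dec 1, 2044.

Dec 1, 2044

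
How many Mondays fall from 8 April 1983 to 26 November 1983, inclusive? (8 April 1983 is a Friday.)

33

8 April 1983 is a Friday; the first Monday on or after it is 11 April 1983 (3 days later).
From 11 April 1983 to 26 November 1983: 19 + 31 + 30 + 31 + 31 + 30 + 31 + 26 = 229 days (rest of April, May, June, July, August, September, October, November).
229 ÷ 7 = 32 full weeks with remainder 5, so 32 more Mondays after the first → 33.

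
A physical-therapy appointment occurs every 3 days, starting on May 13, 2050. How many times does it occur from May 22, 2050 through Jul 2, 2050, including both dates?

Occurrences land 3·i days after May 13, 2050 for i = 0, 1, 2, …
May 22, 2050 is 9 days after the start; 9 ÷ 3 = 3 remainder 0. First occurrence in the window: #4 on May 22, 2050 (3×3 = 9 days in).
Jul 2, 2050 is 50 days after the start; 50 ÷ 3 = 16 remainder 2. Last occurrence in the window: #17 on Jun 30, 2050.
Occurrences #4 through #17: 14 in total.

14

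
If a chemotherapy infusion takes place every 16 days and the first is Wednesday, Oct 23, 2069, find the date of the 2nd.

The 2nd occurrence is 1 interval after the first: 1 × 16 = 16 days after Oct 23, 2069.
Oct has 31 days — 8 days to the end of Oct leaves 8.
8 days into Nov → Nov 8, 2069.

Nov 8, 2069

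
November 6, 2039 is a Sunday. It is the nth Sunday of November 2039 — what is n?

Day 6 falls in week ⌈6/7⌉ of the month.
Days 1–7 hold the 1st Sunday, 8–14 the 2nd, 15–21 the 3rd, 22–28 the 4th, 29–31 the 5th.
6 is in the range for the 1st.

1st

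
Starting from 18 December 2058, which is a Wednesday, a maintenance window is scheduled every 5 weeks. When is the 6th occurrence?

The 6th occurrence is 5 intervals after the first: 5 × 35 = 175 days after 18 December 2058.
December has 31 days — 13 days to the end of December leaves 162.
January has 31 days (131 left).
February has 28 days (103 left).
March has 31 days (72 left).
April has 30 days (42 left).
May has 31 days (11 left).
11 days into June → 11 June 2059.

11 June 2059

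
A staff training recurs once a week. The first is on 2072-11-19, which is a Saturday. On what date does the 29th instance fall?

2073-06-03

The 29th occurrence is 28 intervals after the first: 28 × 7 = 196 days after 2072-11-19.
November has 30 days — 11 days to the end of November leaves 185.
December has 31 days (154 left).
January has 31 days (123 left).
February has 28 days (95 left).
March has 31 days (64 left).
April has 30 days (34 left).
May has 31 days (3 left).
3 days into June → 2073-06-03.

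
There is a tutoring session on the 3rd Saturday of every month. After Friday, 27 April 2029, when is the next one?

19 May 2029

April 2029 starts on a Sunday; its first Saturday is the 7th, so the 3rd Saturday is the 21st — 21 April 2029.
That is not after 27 April 2029, so look at May 2029.
May 2029 starts on a Tuesday; its first Saturday is the 5th, so the 3rd Saturday is the 19th — 19 May 2029.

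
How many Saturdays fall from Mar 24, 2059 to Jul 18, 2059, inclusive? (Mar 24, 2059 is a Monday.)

16

Mar 24, 2059 is a Monday; the first Saturday on or after it is Mar 29, 2059 (5 days later).
From Mar 29, 2059 to Jul 18, 2059: 2 + 30 + 31 + 30 + 18 = 111 days (rest of Mar, Apr, May, Jun, Jul).
111 ÷ 7 = 15 full weeks with remainder 6, so 15 more Saturdays after the first → 16.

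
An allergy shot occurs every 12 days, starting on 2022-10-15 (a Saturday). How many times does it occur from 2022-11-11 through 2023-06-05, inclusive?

17

Occurrences land 12·i days after 2022-10-15 for i = 0, 1, 2, …
2022-11-11 is 27 days after the start; 27 ÷ 12 = 2 remainder 3; since the remainder is 3, round up to i = 3. First occurrence in the window: #4 on 2022-11-20 (3×12 = 36 days in).
2023-06-05 is 233 days after the start; 233 ÷ 12 = 19 remainder 5. Last occurrence in the window: #20 on 2023-05-31.
Occurrences #4 through #20: 17 in total.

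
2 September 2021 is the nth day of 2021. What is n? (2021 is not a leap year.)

245

Days in months before September: 31 + 28 + 31 + 30 + 31 + 30 + 31 + 31 = 243.
Plus 2 days into September → day 245.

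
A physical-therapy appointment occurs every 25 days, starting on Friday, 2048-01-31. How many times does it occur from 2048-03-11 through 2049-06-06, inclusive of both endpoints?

18

Occurrences land 25·i days after 2048-01-31 for i = 0, 1, 2, …
2048-03-11 is 40 days after the start; 40 ÷ 25 = 1 remainder 15; since the remainder is 15, round up to i = 2. First occurrence in the window: #3 on 2048-03-21 (2×25 = 50 days in).
2049-06-06 is 492 days after the start; 492 ÷ 25 = 19 remainder 17. Last occurrence in the window: #20 on 2049-05-20.
Occurrences #3 through #20: 18 in total.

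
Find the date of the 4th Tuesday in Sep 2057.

Sep 25, 2057

The first Tuesday of Sep 2057 is Sep 4.
The 4th Tuesday is 3 weeks later: 4 + 21 = 25.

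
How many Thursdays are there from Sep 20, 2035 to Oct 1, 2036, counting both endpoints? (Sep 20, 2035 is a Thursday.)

54

Sep 20, 2035 is a Thursday; the first Thursday on or after it is Sep 20, 2035.
From Sep 20, 2035 to Oct 1, 2036: 102 + 275 = 377 days (rest of 2035, to Oct 1, 2036 in 2036).
377 ÷ 7 = 53 full weeks with remainder 6, so 53 more Thursdays after the first → 54.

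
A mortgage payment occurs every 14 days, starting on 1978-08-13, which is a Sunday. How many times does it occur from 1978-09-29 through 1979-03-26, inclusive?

Occurrences land 14·i days after 1978-08-13 for i = 0, 1, 2, …
1978-09-29 is 47 days after the start; 47 ÷ 14 = 3 remainder 5; since the remainder is 5, round up to i = 4. First occurrence in the window: #5 on 1978-10-08 (4×14 = 56 days in).
1979-03-26 is 225 days after the start; 225 ÷ 14 = 16 remainder 1. Last occurrence in the window: #17 on 1979-03-25.
Occurrences #5 through #17: 13 in total.

13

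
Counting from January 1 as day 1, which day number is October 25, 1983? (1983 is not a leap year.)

Days in months before October: 31 + 28 + 31 + 30 + 31 + 30 + 31 + 31 + 30 = 273.
Plus 25 days into October → day 298.

298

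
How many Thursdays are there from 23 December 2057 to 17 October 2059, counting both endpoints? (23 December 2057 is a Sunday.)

95

23 December 2057 is a Sunday; the first Thursday on or after it is 27 December 2057 (4 days later).
From 27 December 2057 to 17 October 2059: 4 + 365 + 290 = 659 days (rest of 2057, 2058, to 17 October 2059 in 2059).
659 ÷ 7 = 94 full weeks with remainder 1, so 94 more Thursdays after the first → 95.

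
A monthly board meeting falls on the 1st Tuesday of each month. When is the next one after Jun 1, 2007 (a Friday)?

Jun 2007 starts on a Friday, so its 1st Tuesday is Jun 5, 2007 (4 days in).
Jun 5, 2007 is after Jun 1, 2007, so that is the next one.

Jun 5, 2007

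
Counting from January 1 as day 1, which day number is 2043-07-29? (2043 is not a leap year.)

Days in months before July: 31 + 28 + 31 + 30 + 31 + 30 = 181.
Plus 29 days into July → day 210.

210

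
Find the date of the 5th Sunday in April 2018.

29 April 2018

April 2018 begins on a Sunday, so the first Sunday is April 1.
The 5th Sunday is 4 weeks later: 1 + 28 = 29.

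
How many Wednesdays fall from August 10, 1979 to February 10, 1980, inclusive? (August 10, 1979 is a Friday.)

26

August 10, 1979 is a Friday; the first Wednesday on or after it is August 15, 1979 (5 days later).
From August 15, 1979 to February 10, 1980: 16 + 30 + 31 + 30 + 31 + 31 + 10 = 179 days (rest of August, September, October, November, December, January, February).
179 ÷ 7 = 25 full weeks with remainder 4, so 25 more Wednesdays after the first → 26.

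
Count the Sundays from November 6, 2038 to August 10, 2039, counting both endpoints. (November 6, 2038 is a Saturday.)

November 6, 2038 is a Saturday; the first Sunday on or after it is November 7, 2038 (1 day later).
From November 7, 2038 to August 10, 2039: 23 + 31 + 31 + 28 + 31 + 30 + 31 + 30 + 31 + 10 = 276 days (rest of November, December, January, February, March, April, May, June, July, August).
276 ÷ 7 = 39 full weeks with remainder 3, so 39 more Sundays after the first → 40.

40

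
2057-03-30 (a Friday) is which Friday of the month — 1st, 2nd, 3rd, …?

5th

Day 30 falls in week ⌈30/7⌉ of the month.
Days 1–7 hold the 1st Friday, 8–14 the 2nd, 15–21 the 3rd, 22–28 the 4th, 29–31 the 5th.
30 is in the range for the 5th.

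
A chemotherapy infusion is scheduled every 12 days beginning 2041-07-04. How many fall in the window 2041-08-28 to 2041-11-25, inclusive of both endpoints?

8

Occurrences land 12·i days after 2041-07-04 for i = 0, 1, 2, …
2041-08-28 is 55 days after the start; 55 ÷ 12 = 4 remainder 7; since the remainder is 7, round up to i = 5. First occurrence in the window: #6 on 2041-09-02 (5×12 = 60 days in).
2041-11-25 is 144 days after the start; 144 ÷ 12 = 12 remainder 0. Last occurrence in the window: #13 on 2041-11-25.
Occurrences #6 through #13: 8 in total.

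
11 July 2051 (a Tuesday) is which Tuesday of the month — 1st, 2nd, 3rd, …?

Day 11 falls in week ⌈11/7⌉ of the month.
Days 1–7 hold the 1st Tuesday, 8–14 the 2nd, 15–21 the 3rd, 22–28 the 4th, 29–31 the 5th.
11 is in the range for the 2nd.

2nd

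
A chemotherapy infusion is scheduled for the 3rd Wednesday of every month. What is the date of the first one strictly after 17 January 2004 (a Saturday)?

21 January 2004

January 2004 starts on a Thursday; its first Wednesday is the 7th, so the 3rd Wednesday is the 21st — 21 January 2004.
21 January 2004 is after 17 January 2004, so that is the next one.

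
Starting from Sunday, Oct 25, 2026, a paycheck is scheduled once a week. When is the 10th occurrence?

The 10th occurrence is 9 intervals after the first: 9 × 7 = 63 days after Oct 25, 2026.
Oct has 31 days — 6 days to the end of Oct leaves 57.
Nov has 30 days (27 left).
27 days into Dec → Dec 27, 2026.

Dec 27, 2026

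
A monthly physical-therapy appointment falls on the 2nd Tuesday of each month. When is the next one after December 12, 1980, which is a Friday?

December 1980 starts on a Monday; its first Tuesday is the 2nd, so the 2nd Tuesday is the 9th — December 9, 1980.
That is not after December 12, 1980, so look at January 1981.
January 1981 starts on a Thursday; its first Tuesday is the 6th, so the 2nd Tuesday is the 13th — January 13, 1981.

January 13, 1981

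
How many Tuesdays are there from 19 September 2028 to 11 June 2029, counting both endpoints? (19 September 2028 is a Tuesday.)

38

19 September 2028 is a Tuesday; the first Tuesday on or after it is 19 September 2028.
From 19 September 2028 to 11 June 2029: 11 + 31 + 30 + 31 + 31 + 28 + 31 + 30 + 31 + 11 = 265 days (rest of September, October, November, December, January, February, March, April, May, June).
265 ÷ 7 = 37 full weeks with remainder 6, so 37 more Tuesdays after the first → 38.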